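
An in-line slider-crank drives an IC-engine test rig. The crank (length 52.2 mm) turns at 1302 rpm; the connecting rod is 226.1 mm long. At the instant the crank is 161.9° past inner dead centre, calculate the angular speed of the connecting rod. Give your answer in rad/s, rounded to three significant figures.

30.0

ω = 136.3 rad/s (converted from 1302 rpm).
The rod makes angle φ with the slider axis where L sinφ = r sinθ; differentiating, L cosφ·φ̇ = r ω cosθ.
L cosφ = √(L² − r² sin²θ) = 0.22552 m.
|ω_rod| = r ω |cosθ| / √(L² − r² sin²θ) = 0.0522·136.3·0.95052/0.22552 = 29.998 rad/s.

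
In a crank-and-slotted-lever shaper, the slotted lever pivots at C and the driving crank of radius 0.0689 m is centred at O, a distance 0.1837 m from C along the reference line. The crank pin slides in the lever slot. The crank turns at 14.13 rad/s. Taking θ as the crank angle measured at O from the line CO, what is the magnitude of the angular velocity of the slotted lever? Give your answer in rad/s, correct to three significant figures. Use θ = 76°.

2.47

ω = 14.13 rad/s
Crank pin A relative to C: A = (d + r cosθ, r sinθ); lever angle φ = atan2(r sinθ, d + r cosθ).
Differentiating tanφ: φ̇ = rω(d cosθ + r)/(d² + r² + 2dr cosθ).
d² + r² + 2dr cosθ = |CA|² = 0.0446169 m²;  d cosθ + r = +0.11334 m.
|ω_lever| = |0.0689·14.13·+0.11334| / 0.0446169 = 2.4731 rad/s.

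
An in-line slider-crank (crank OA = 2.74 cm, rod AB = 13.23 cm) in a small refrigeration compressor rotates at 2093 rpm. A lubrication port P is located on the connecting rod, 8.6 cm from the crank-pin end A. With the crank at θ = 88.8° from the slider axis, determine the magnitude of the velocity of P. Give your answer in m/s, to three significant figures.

ω = 219.2 rad/s.  Crank-pin speed |V_A| = rω = 6.0055 m/s, perpendicular to OA.
Rod angle: sinφ = −(r/L) sinθ ⇒ φ = -11.950°; ω_rod = −rω cosθ/√(L²−r²sin²θ) = -0.9717 rad/s.
V_P = V_A + ω_rod × AP, with AP = 0.086 m along the rod.
Components: V_Px = −rω sinθ − a·ω_rod·sinφ = -6.0215 m/s;  V_Py = rω cosθ + a·ω_rod·cosφ = +0.044015 m/s.
|V_P| = √(V_Px² + V_Py²) = 6.0216 m/s.

6.02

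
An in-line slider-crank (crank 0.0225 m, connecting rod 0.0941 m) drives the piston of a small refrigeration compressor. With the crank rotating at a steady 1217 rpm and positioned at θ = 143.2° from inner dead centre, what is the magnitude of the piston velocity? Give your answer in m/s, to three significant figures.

ω = 2π·1217/60 = 127.4 rad/s
For an in-line slider-crank, x = r cosθ + √(L² − r² sin²θ), so v = −rω sinθ·[1 + r cosθ/√(L² − r² sin²θ)].
With r = 0.0225 m, L = 0.0941 m, θ = 143.2°: √(L² − r² sin²θ) = 0.09313 m.
v = −0.0225·127.4·0.59902·[1 + 0.0225·-0.80073/0.09313] = -1.3854 m/s.
|v| = 1.3854 m/s.

1.39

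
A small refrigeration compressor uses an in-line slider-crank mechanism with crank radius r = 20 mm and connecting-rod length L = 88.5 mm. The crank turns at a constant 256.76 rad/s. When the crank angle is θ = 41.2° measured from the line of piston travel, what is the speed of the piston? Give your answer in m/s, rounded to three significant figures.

ω = 256.8 rad/s
For an in-line slider-crank, x = r cosθ + √(L² − r² sin²θ), so v = −rω sinθ·[1 + r cosθ/√(L² − r² sin²θ)].
With r = 0.02 m, L = 0.0885 m, θ = 41.2°: √(L² − r² sin²θ) = 0.087514 m.
v = −0.02·256.8·0.65869·[1 + 0.02·0.75241/0.087514] = -3.9641 m/s.
|v| = 3.9641 m/s.

3.96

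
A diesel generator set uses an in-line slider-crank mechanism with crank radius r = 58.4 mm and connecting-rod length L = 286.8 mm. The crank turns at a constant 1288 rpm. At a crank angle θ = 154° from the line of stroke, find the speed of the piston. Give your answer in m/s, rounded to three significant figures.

2.82

ω = 2π·1288/60 = 134.9 rad/s
For an in-line slider-crank, x = r cosθ + √(L² − r² sin²θ), so v = −rω sinθ·[1 + r cosθ/√(L² − r² sin²θ)].
With r = 0.0584 m, L = 0.2868 m, θ = 154°: √(L² − r² sin²θ) = 0.28566 m.
v = −0.0584·134.9·0.43837·[1 + 0.0584·-0.89879/0.28566] = -2.8185 m/s.
|v| = 2.8185 m/s.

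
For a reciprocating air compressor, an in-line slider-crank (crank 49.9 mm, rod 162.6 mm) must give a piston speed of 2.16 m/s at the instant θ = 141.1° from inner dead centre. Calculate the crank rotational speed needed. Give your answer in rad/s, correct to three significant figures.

For an in-line slider-crank, |v_piston| = rω|sinθ|·[1 + r cosθ/√(L² − r² sin²θ)].
With r = 0.0499 m, L = 0.1626 m, θ = 141.1°: the bracketed kinematic factor |dx/dθ| = 0.023708 m.
ω = v/|dx/dθ| = 2.16/0.023708 = 91.107 rad/s.

91.1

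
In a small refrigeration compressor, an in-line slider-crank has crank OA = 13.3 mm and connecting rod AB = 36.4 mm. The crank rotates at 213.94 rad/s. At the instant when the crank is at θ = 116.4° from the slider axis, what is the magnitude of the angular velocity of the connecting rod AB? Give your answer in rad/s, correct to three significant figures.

ω = 213.9 rad/s
The rod makes angle φ with the slider axis where L sinφ = r sinθ; differentiating, L cosφ·φ̇ = r ω cosθ.
L cosφ = √(L² − r² sin²θ) = 0.034395 m.
|ω_rod| = r ω |cosθ| / √(L² − r² sin²θ) = 0.0133·213.9·0.44464/0.034395 = 36.783 rad/s.

36.8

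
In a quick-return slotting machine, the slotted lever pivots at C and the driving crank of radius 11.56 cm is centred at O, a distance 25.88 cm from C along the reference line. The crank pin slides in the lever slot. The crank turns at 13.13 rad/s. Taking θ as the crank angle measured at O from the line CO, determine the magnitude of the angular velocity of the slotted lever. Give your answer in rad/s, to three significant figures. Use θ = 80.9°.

2.65

ω = 13.13 rad/s
Crank pin A relative to C: A = (d + r cosθ, r sinθ); lever angle φ = atan2(r sinθ, d + r cosθ).
Differentiating tanφ: φ̇ = rω(d cosθ + r)/(d² + r² + 2dr cosθ).
d² + r² + 2dr cosθ = |CA|² = 0.0898041 m²;  d cosθ + r = +0.15653 m.
|ω_lever| = |0.1156·13.13·+0.15653| / 0.0898041 = 2.6456 rad/s.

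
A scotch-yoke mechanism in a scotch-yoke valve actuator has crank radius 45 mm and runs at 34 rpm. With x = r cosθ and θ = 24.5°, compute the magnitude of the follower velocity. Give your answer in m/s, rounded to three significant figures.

0.0664

ω = 3.56 rad/s (from 34 rpm).
x = r cosθ ⇒ ẋ = −rω sinθ.
|v| = rω|sinθ| = 0.045·3.56·|sin 24.5°| = 0.066443 m/s.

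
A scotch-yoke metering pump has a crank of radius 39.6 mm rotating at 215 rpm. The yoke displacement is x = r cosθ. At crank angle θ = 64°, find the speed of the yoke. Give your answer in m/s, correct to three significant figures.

ω = 22.51 rad/s (from 215 rpm).
x = r cosθ ⇒ ẋ = −rω sinθ.
|v| = rω|sinθ| = 0.0396·22.51·|sin 64°| = 0.80135 m/s.

0.801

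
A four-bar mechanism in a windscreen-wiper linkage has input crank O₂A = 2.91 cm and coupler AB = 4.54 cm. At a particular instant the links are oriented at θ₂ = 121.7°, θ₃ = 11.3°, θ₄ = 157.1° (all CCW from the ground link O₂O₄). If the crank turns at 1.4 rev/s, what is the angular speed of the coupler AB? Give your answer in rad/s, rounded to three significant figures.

5.81

ω₂ = 8.796 rad/s (from 1.4 rev/s).
Differentiating the loop-closure r₂e^{iθ₂}+r₃e^{iθ₃}=r₁+r₄e^{iθ₄} gives r₂ω₂e^{iθ₂}+r₃ω₃e^{iθ₃}=r₄ω₄e^{iθ₄}.
Eliminating the other unknown: ω₃ = r₂ω₂ sin(θ₄−θ₂) / [r₃ sin(θ₃−θ₄)].
Numerator sine = +0.57928; denominator sine = -0.56208.
Result = 0.0291·8.796·(+0.57928) / (0.0454·(-0.56208)) = -5.8108 rad/s; magnitude 5.8108 rad/s.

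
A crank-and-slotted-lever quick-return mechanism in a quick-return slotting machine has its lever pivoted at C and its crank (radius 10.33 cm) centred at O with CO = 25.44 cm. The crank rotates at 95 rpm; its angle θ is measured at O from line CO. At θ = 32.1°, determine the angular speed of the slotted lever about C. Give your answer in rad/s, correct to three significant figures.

2.73

ω = 9.948 rad/s (from 95 rpm).
Crank pin A relative to C: A = (d + r cosθ, r sinθ); lever angle φ = atan2(r sinθ, d + r cosθ).
Differentiating tanφ: φ̇ = rω(d cosθ + r)/(d² + r² + 2dr cosθ).
d² + r² + 2dr cosθ = |CA|² = 0.119914 m²;  d cosθ + r = +0.31881 m.
|ω_lever| = |0.1033·9.948·+0.31881| / 0.119914 = 2.7322 rad/s.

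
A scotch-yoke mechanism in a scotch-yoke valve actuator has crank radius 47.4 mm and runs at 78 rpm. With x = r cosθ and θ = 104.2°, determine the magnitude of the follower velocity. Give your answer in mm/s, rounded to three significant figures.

375

ω = 8.168 rad/s (from 78 rpm).
x = r cosθ ⇒ ẋ = −rω sinθ.
|v| = rω|sinθ| = 0.0474·8.168·|sin 104.2°| = 0.37534 m/s = 375.34 mm/s.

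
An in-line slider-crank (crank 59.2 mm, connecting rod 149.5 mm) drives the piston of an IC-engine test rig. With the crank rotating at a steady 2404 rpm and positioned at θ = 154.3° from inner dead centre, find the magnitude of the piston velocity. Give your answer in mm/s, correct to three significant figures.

4120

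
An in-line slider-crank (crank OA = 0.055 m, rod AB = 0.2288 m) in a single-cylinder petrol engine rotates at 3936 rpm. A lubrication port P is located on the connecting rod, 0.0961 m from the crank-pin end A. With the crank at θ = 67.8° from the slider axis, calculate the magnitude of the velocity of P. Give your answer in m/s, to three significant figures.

22.4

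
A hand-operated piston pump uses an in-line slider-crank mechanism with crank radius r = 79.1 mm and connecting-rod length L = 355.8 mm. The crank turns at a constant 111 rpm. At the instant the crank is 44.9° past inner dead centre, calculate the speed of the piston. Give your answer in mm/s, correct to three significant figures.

752

ω = 2π·111/60 = 11.62 rad/s
For an in-line slider-crank, x = r cosθ + √(L² − r² sin²θ), so v = −rω sinθ·[1 + r cosθ/√(L² − r² sin²θ)].
With r = 0.0791 m, L = 0.3558 m, θ = 44.9°: √(L² − r² sin²θ) = 0.35139 m.
v = −0.0791·11.62·0.70587·[1 + 0.0791·0.70834/0.35139] = -0.7525 m/s.
|v| = 0.7525 m/s = 752.5 mm/s.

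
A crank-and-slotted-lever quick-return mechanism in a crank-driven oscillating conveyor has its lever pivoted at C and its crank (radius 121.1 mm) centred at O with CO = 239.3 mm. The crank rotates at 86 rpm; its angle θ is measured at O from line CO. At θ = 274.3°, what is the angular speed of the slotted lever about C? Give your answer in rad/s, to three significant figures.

1.99

ω = 9.006 rad/s (from 86 rpm).
Crank pin A relative to C: A = (d + r cosθ, r sinθ); lever angle φ = atan2(r sinθ, d + r cosθ).
Differentiating tanφ: φ̇ = rω(d cosθ + r)/(d² + r² + 2dr cosθ).
d² + r² + 2dr cosθ = |CA|² = 0.0762754 m²;  d cosθ + r = +0.13904 m.
|ω_lever| = |0.1211·9.006·+0.13904| / 0.0762754 = 1.9881 rad/s.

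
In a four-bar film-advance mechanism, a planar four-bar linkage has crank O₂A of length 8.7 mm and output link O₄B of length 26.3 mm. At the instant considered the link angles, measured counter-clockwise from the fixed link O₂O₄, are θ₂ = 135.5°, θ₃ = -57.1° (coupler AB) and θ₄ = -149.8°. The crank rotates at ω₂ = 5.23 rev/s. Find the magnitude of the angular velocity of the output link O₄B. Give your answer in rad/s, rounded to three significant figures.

ω₂ = 32.86 rad/s (from 5.23 rev/s).
Differentiating the loop-closure r₂e^{iθ₂}+r₃e^{iθ₃}=r₁+r₄e^{iθ₄} gives r₂ω₂e^{iθ₂}+r₃ω₃e^{iθ₃}=r₄ω₄e^{iθ₄}.
Eliminating the other unknown: ω₄ = r₂ω₂ sin(θ₂−θ₃) / [r₄ sin(θ₄−θ₃)].
Numerator sine = -0.21814; denominator sine = -0.99889.
Result = 0.0087·32.86·(-0.21814) / (0.0263·(-0.99889)) = +2.3739 rad/s; magnitude 2.3739 rad/s.

2.37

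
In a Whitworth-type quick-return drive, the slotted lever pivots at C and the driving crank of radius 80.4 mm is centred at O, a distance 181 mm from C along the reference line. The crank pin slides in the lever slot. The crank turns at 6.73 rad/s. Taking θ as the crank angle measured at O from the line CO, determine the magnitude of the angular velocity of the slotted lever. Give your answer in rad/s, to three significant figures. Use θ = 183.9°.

ω = 6.73 rad/s
Crank pin A relative to C: A = (d + r cosθ, r sinθ); lever angle φ = atan2(r sinθ, d + r cosθ).
Differentiating tanφ: φ̇ = rω(d cosθ + r)/(d² + r² + 2dr cosθ).
d² + r² + 2dr cosθ = |CA|² = 0.0101878 m²;  d cosθ + r = -0.10018 m.
|ω_lever| = |0.0804·6.73·-0.10018| / 0.0101878 = 5.3208 rad/s.

5.32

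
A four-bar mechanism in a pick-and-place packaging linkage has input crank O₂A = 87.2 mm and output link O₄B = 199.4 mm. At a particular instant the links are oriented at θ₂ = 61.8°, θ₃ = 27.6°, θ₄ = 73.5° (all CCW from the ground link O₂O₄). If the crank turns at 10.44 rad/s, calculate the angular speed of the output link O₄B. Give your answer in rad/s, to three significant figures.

3.57

ω₂ = 10.44 rad/s
Differentiating the loop-closure r₂e^{iθ₂}+r₃e^{iθ₃}=r₁+r₄e^{iθ₄} gives r₂ω₂e^{iθ₂}+r₃ω₃e^{iθ₃}=r₄ω₄e^{iθ₄}.
Eliminating the other unknown: ω₄ = r₂ω₂ sin(θ₂−θ₃) / [r₄ sin(θ₄−θ₃)].
Numerator sine = +0.56208; denominator sine = +0.71813.
Result = 0.0872·10.44·(+0.56208) / (0.1994·(+0.71813)) = +3.5735 rad/s; magnitude 3.5735 rad/s.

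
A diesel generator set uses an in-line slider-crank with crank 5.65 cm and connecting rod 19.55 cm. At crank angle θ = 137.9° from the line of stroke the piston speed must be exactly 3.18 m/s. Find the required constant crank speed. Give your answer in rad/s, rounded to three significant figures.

For an in-line slider-crank, |v_piston| = rω|sinθ|·[1 + r cosθ/√(L² − r² sin²θ)].
With r = 0.0565 m, L = 0.1955 m, θ = 137.9°: the bracketed kinematic factor |dx/dθ| = 0.0296 m.
ω = v/|dx/dθ| = 3.18/0.0296 = 107.43 rad/s.

107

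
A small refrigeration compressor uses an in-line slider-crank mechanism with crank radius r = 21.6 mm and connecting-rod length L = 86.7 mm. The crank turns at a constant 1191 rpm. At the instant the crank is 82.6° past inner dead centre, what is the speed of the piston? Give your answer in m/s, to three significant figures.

2.76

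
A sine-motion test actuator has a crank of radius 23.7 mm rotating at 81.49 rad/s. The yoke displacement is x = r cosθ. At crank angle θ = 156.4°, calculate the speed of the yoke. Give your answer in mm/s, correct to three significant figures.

ω = 81.49 rad/s
x = r cosθ ⇒ ẋ = −rω sinθ.
|v| = rω|sinθ| = 0.0237·81.49·|sin 156.4°| = 0.7732 m/s = 773.2 mm/s.

773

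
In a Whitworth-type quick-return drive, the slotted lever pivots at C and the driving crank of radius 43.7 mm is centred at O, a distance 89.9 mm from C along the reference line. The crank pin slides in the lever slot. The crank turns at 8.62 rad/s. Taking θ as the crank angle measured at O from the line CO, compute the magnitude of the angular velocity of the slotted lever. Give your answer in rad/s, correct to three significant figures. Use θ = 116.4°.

ω = 8.62 rad/s
Crank pin A relative to C: A = (d + r cosθ, r sinθ); lever angle φ = atan2(r sinθ, d + r cosθ).
Differentiating tanφ: φ̇ = rω(d cosθ + r)/(d² + r² + 2dr cosθ).
d² + r² + 2dr cosθ = |CA|² = 0.00649809 m²;  d cosθ + r = +0.0037273 m.
|ω_lever| = |0.0437·8.62·+0.0037273| / 0.00649809 = 0.21607 rad/s.

0.216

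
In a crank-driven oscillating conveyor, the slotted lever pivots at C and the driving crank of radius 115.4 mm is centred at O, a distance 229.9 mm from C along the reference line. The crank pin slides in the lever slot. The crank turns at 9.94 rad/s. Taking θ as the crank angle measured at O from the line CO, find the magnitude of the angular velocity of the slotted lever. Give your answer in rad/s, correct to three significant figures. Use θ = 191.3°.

ω = 9.94 rad/s
Crank pin A relative to C: A = (d + r cosθ, r sinθ); lever angle φ = atan2(r sinθ, d + r cosθ).
Differentiating tanφ: φ̇ = rω(d cosθ + r)/(d² + r² + 2dr cosθ).
d² + r² + 2dr cosθ = |CA|² = 0.0141389 m²;  d cosθ + r = -0.11004 m.
|ω_lever| = |0.1154·9.94·-0.11004| / 0.0141389 = 8.9277 rad/s.

8.93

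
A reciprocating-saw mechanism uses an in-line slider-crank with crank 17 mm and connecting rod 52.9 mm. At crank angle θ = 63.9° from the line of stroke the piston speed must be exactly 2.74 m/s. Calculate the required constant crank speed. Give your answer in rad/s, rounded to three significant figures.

For an in-line slider-crank, |v_piston| = rω|sinθ|·[1 + r cosθ/√(L² − r² sin²θ)].
With r = 0.017 m, L = 0.0529 m, θ = 63.9°: the bracketed kinematic factor |dx/dθ| = 0.017521 m.
ω = v/|dx/dθ| = 2.74/0.017521 = 156.39 rad/s.

156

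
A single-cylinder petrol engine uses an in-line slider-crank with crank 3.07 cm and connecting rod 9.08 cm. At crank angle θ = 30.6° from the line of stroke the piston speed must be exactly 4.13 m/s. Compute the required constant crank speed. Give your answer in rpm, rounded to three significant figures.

For an in-line slider-crank, |v_piston| = rω|sinθ|·[1 + r cosθ/√(L² − r² sin²θ)].
With r = 0.0307 m, L = 0.0908 m, θ = 30.6°: the bracketed kinematic factor |dx/dθ| = 0.020244 m.
ω = v/|dx/dθ| = 4.13/0.020244 = 204.01 rad/s.
N = 60ω/(2π) = 1948.1 rpm.

1950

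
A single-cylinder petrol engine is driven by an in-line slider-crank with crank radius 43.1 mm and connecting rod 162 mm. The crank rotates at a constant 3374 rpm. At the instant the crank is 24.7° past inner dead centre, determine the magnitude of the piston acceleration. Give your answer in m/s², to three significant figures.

ω = 2π·3374/60 = 353.3 rad/s
x(θ) = r cosθ + √(L² − r² sin²θ); with ω constant, a = ω²·d²x/dθ².
d²x/dθ² = −r cosθ − r²(cos2θ)/√u − r⁴ sin²2θ/(4u^{3/2}),  u = L² − r² sin²θ = 0.0259196 m².
Substituting r = 0.0431 m, L = 0.162 m, θ = 24.7°: d²x/dθ² = -0.046785 m.
a = ω²·d²x/dθ² = (353.3)²·(-0.046785) = -5840.5 m/s²;  |a| = 5840.5 m/s².

5840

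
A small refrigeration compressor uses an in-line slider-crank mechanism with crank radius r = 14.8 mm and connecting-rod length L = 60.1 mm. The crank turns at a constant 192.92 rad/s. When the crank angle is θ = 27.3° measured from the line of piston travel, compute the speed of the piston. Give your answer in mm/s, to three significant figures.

ω = 192.9 rad/s
For an in-line slider-crank, x = r cosθ + √(L² − r² sin²θ), so v = −rω sinθ·[1 + r cosθ/√(L² − r² sin²θ)].
With r = 0.0148 m, L = 0.0601 m, θ = 27.3°: √(L² − r² sin²θ) = 0.059715 m.
v = −0.0148·192.9·0.45865·[1 + 0.0148·0.88862/0.059715] = -1.598 m/s.
|v| = 1.598 m/s = 1598 mm/s.

1600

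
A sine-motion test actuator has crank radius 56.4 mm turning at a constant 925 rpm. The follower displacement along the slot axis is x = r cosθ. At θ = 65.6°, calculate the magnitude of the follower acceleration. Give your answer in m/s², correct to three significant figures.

219

ω = 96.87 rad/s (from 925 rpm).
x = r cosθ ⇒ ẍ = −rω² cosθ (ω constant).
|a| = rω²|cosθ| = 0.0564·(96.87)²·|cos 65.6°| = 218.61 m/s².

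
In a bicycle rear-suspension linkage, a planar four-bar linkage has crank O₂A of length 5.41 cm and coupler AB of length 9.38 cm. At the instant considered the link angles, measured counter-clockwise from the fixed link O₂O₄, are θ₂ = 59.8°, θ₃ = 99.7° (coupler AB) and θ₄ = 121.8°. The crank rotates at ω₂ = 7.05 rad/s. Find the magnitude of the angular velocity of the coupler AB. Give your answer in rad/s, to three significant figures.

9.54

ω₂ = 7.05 rad/s
Differentiating the loop-closure r₂e^{iθ₂}+r₃e^{iθ₃}=r₁+r₄e^{iθ₄} gives r₂ω₂e^{iθ₂}+r₃ω₃e^{iθ₃}=r₄ω₄e^{iθ₄}.
Eliminating the other unknown: ω₃ = r₂ω₂ sin(θ₄−θ₂) / [r₃ sin(θ₃−θ₄)].
Numerator sine = +0.88295; denominator sine = -0.37622.
Result = 0.0541·7.05·(+0.88295) / (0.0938·(-0.37622)) = -9.5427 rad/s; magnitude 9.5427 rad/s.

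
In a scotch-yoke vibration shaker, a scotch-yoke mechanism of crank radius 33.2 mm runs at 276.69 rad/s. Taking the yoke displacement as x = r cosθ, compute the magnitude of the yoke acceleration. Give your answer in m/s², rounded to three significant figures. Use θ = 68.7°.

923

ω = 276.7 rad/s
x = r cosθ ⇒ ẍ = −rω² cosθ (ω constant).
|a| = rω²|cosθ| = 0.0332·(276.7)²·|cos 68.7°| = 923.28 m/s².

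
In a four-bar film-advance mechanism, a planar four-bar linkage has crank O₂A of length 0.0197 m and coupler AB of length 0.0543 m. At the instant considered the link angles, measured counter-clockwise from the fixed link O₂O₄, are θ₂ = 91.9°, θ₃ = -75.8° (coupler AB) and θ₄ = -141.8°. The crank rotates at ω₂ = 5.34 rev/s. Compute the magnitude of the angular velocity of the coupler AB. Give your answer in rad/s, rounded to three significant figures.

10.7

ω₂ = 33.55 rad/s (from 5.34 rev/s).
Differentiating the loop-closure r₂e^{iθ₂}+r₃e^{iθ₃}=r₁+r₄e^{iθ₄} gives r₂ω₂e^{iθ₂}+r₃ω₃e^{iθ₃}=r₄ω₄e^{iθ₄}.
Eliminating the other unknown: ω₃ = r₂ω₂ sin(θ₄−θ₂) / [r₃ sin(θ₃−θ₄)].
Numerator sine = +0.80593; denominator sine = +0.91355.
Result = 0.0197·33.55·(+0.80593) / (0.0543·(+0.91355)) = +10.739 rad/s; magnitude 10.739 rad/s.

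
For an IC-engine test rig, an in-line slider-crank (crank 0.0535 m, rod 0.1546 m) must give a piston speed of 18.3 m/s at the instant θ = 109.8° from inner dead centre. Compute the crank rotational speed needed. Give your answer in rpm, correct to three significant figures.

For an in-line slider-crank, |v_piston| = rω|sinθ|·[1 + r cosθ/√(L² − r² sin²θ)].
With r = 0.0535 m, L = 0.1546 m, θ = 109.8°: the bracketed kinematic factor |dx/dθ| = 0.044096 m.
ω = v/|dx/dθ| = 18.3/0.044096 = 415 rad/s.
N = 60ω/(2π) = 3963 rpm.

3960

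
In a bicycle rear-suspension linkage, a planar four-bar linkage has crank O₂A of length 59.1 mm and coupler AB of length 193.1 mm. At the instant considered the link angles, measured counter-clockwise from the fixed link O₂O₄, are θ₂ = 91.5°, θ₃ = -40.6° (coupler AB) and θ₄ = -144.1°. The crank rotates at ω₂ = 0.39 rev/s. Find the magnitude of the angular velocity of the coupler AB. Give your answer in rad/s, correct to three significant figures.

ω₂ = 2.45 rad/s (from 0.39 rev/s).
Differentiating the loop-closure r₂e^{iθ₂}+r₃e^{iθ₃}=r₁+r₄e^{iθ₄} gives r₂ω₂e^{iθ₂}+r₃ω₃e^{iθ₃}=r₄ω₄e^{iθ₄}.
Eliminating the other unknown: ω₃ = r₂ω₂ sin(θ₄−θ₂) / [r₃ sin(θ₃−θ₄)].
Numerator sine = +0.82511; denominator sine = +0.97237.
Result = 0.0591·2.45·(+0.82511) / (0.1931·(+0.97237)) = +0.6364 rad/s; magnitude 0.6364 rad/s.

0.636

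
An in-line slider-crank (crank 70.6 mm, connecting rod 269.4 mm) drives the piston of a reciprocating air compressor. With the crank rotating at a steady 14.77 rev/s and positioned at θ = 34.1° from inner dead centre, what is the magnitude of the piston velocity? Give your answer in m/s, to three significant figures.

4.48

ω = 2π·14.8 = 92.8 rad/s
For an in-line slider-crank, x = r cosθ + √(L² − r² sin²θ), so v = −rω sinθ·[1 + r cosθ/√(L² − r² sin²θ)].
With r = 0.0706 m, L = 0.2694 m, θ = 34.1°: √(L² − r² sin²θ) = 0.26648 m.
v = −0.0706·92.8·0.56064·[1 + 0.0706·0.82806/0.26648] = -4.4791 m/s.
|v| = 4.4791 m/s.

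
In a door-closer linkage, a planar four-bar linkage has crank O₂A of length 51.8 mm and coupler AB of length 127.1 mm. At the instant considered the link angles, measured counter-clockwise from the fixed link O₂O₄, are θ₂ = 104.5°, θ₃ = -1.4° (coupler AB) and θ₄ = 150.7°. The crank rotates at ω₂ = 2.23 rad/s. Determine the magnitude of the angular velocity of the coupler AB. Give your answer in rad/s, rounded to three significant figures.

1.40

ω₂ = 2.23 rad/s
Differentiating the loop-closure r₂e^{iθ₂}+r₃e^{iθ₃}=r₁+r₄e^{iθ₄} gives r₂ω₂e^{iθ₂}+r₃ω₃e^{iθ₃}=r₄ω₄e^{iθ₄}.
Eliminating the other unknown: ω₃ = r₂ω₂ sin(θ₄−θ₂) / [r₃ sin(θ₃−θ₄)].
Numerator sine = +0.72176; denominator sine = -0.46793.
Result = 0.0518·2.23·(+0.72176) / (0.1271·(-0.46793)) = -1.4018 rad/s; magnitude 1.4018 rad/s.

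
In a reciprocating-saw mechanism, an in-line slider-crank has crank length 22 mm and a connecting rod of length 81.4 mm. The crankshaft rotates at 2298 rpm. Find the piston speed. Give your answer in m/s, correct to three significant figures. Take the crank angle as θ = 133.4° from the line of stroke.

ω = 2π·2298/60 = 240.6 rad/s
For an in-line slider-crank, x = r cosθ + √(L² − r² sin²θ), so v = −rω sinθ·[1 + r cosθ/√(L² − r² sin²θ)].
With r = 0.022 m, L = 0.0814 m, θ = 133.4°: √(L² − r² sin²θ) = 0.079815 m.
v = −0.022·240.6·0.72657·[1 + 0.022·-0.68709/0.079815] = -3.1181 m/s.
|v| = 3.1181 m/s.

3.12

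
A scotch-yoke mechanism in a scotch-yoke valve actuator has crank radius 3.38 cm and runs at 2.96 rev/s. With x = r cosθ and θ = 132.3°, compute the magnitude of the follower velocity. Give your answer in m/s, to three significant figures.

ω = 18.6 rad/s (from 2.96 rev/s).
x = r cosθ ⇒ ẋ = −rω sinθ.
|v| = rω|sinθ| = 0.0338·18.6·|sin 132.3°| = 0.46495 m/s.

0.465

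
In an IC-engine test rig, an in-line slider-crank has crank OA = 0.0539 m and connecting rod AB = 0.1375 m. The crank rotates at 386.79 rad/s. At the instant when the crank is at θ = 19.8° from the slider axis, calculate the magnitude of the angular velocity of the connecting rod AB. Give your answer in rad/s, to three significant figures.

144

ω = 386.8 rad/s
The rod makes angle φ with the slider axis where L sinφ = r sinθ; differentiating, L cosφ·φ̇ = r ω cosθ.
L cosφ = √(L² − r² sin²θ) = 0.13628 m.
|ω_rod| = r ω |cosθ| / √(L² − r² sin²θ) = 0.0539·386.8·0.94088/0.13628 = 143.93 rad/s.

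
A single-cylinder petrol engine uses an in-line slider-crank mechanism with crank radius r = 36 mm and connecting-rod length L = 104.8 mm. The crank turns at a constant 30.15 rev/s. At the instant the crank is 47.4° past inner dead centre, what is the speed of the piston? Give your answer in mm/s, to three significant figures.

ω = 2π·30.1 = 189.4 rad/s
For an in-line slider-crank, x = r cosθ + √(L² − r² sin²θ), so v = −rω sinθ·[1 + r cosθ/√(L² − r² sin²θ)].
With r = 0.036 m, L = 0.1048 m, θ = 47.4°: √(L² − r² sin²θ) = 0.10139 m.
v = −0.036·189.4·0.73610·[1 + 0.036·0.67688/0.10139] = -6.2264 m/s.
|v| = 6.2264 m/s = 6226.4 mm/s.

6230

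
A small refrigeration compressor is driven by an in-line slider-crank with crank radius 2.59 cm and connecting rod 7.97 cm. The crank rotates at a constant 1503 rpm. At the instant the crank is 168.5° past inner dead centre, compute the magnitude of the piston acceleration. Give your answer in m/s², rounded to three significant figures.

ω = 2π·1503/60 = 157.4 rad/s
x(θ) = r cosθ + √(L² − r² sin²θ); with ω constant, a = ω²·d²x/dθ².
d²x/dθ² = −r cosθ − r²(cos2θ)/√u − r⁴ sin²2θ/(4u^{3/2}),  u = L² − r² sin²θ = 0.00632543 m².
Substituting r = 0.0259 m, L = 0.0797 m, θ = 168.5°: d²x/dθ² = +0.017582 m.
a = ω²·d²x/dθ² = (157.4)²·(+0.017582) = +435.56 m/s²;  |a| = 435.56 m/s².

436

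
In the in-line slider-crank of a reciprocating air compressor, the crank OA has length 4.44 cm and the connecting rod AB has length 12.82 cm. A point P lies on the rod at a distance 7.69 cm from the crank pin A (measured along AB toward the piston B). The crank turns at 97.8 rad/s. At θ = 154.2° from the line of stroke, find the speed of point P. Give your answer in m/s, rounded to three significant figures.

2.19

ω = 97.8 rad/s.  Crank-pin speed |V_A| = rω = 4.3423 m/s, perpendicular to OA.
Rod angle: sinφ = −(r/L) sinθ ⇒ φ = -8.670°; ω_rod = −rω cosθ/√(L²−r²sin²θ) = +30.848 rad/s.
V_P = V_A + ω_rod × AP, with AP = 0.0769 m along the rod.
Components: V_Px = −rω sinθ − a·ω_rod·sinφ = -1.5323 m/s;  V_Py = rω cosθ + a·ω_rod·cosφ = -1.5644 m/s.
|V_P| = √(V_Px² + V_Py²) = 2.1898 m/s.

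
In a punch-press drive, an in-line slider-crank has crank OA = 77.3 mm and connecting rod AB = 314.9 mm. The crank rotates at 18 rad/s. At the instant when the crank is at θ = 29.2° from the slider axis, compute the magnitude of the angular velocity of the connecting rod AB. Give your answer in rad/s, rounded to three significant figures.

3.89

ω = 18 rad/s
The rod makes angle φ with the slider axis where L sinφ = r sinθ; differentiating, L cosφ·φ̇ = r ω cosθ.
L cosφ = √(L² − r² sin²θ) = 0.31263 m.
|ω_rod| = r ω |cosθ| / √(L² − r² sin²θ) = 0.0773·18·0.87292/0.31263 = 3.885 rad/s.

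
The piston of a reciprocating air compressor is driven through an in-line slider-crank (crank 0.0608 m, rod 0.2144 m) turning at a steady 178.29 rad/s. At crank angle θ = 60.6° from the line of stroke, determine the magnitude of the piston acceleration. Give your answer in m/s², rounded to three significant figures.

ω = 178.3 rad/s
x(θ) = r cosθ + √(L² − r² sin²θ); with ω constant, a = ω²·d²x/dθ².
d²x/dθ² = −r cosθ − r²(cos2θ)/√u − r⁴ sin²2θ/(4u^{3/2}),  u = L² − r² sin²θ = 0.0431616 m².
Substituting r = 0.0608 m, L = 0.2144 m, θ = 60.6°: d²x/dθ² = -0.020908 m.
a = ω²·d²x/dθ² = (178.3)²·(-0.020908) = -664.62 m/s²;  |a| = 664.62 m/s².

665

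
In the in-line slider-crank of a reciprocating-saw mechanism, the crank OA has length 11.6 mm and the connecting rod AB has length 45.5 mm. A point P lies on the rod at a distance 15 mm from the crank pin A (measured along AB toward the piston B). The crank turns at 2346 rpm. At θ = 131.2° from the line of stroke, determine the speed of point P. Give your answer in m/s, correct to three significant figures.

2.38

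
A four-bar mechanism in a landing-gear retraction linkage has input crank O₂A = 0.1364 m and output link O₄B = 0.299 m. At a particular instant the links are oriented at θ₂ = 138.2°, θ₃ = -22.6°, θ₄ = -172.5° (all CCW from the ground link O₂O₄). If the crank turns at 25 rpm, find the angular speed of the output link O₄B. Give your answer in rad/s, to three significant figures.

0.783

ω₂ = 2.618 rad/s (from 25 rpm).
Differentiating the loop-closure r₂e^{iθ₂}+r₃e^{iθ₃}=r₁+r₄e^{iθ₄} gives r₂ω₂e^{iθ₂}+r₃ω₃e^{iθ₃}=r₄ω₄e^{iθ₄}.
Eliminating the other unknown: ω₄ = r₂ω₂ sin(θ₂−θ₃) / [r₄ sin(θ₄−θ₃)].
Numerator sine = +0.32887; denominator sine = -0.50151.
Result = 0.1364·2.618·(+0.32887) / (0.299·(-0.50151)) = -0.78316 rad/s; magnitude 0.78316 rad/s.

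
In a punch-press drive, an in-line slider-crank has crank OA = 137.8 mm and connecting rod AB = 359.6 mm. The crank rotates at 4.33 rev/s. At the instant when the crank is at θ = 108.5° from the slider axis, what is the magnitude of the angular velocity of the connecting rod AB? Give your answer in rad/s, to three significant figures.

3.55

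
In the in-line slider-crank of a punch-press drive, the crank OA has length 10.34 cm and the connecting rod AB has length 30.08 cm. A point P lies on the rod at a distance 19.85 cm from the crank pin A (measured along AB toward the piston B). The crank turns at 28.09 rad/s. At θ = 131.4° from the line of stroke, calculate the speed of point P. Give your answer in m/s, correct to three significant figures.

1.95

ω = 28.09 rad/s.  Crank-pin speed |V_A| = rω = 2.9045 m/s, perpendicular to OA.
Rod angle: sinφ = −(r/L) sinθ ⇒ φ = -14.943°; ω_rod = −rω cosθ/√(L²−r²sin²θ) = +6.6091 rad/s.
V_P = V_A + ω_rod × AP, with AP = 0.1985 m along the rod.
Components: V_Px = −rω sinθ − a·ω_rod·sinφ = -1.8404 m/s;  V_Py = rω cosθ + a·ω_rod·cosφ = -0.65325 m/s.
|V_P| = √(V_Px² + V_Py²) = 1.9529 m/s.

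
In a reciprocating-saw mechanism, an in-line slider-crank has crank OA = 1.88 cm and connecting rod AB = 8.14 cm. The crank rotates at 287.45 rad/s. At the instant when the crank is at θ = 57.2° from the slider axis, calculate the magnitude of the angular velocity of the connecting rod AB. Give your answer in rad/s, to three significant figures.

ω = 287.4 rad/s
The rod makes angle φ with the slider axis where L sinφ = r sinθ; differentiating, L cosφ·φ̇ = r ω cosθ.
L cosφ = √(L² − r² sin²θ) = 0.079851 m.
|ω_rod| = r ω |cosθ| / √(L² − r² sin²θ) = 0.0188·287.4·0.54171/0.079851 = 36.661 rad/s.

36.7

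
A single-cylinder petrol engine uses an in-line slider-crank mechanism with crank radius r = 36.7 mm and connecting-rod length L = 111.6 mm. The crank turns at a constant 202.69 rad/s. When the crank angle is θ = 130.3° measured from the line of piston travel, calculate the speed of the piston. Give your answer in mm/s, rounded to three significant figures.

ω = 202.7 rad/s
For an in-line slider-crank, x = r cosθ + √(L² − r² sin²θ), so v = −rω sinθ·[1 + r cosθ/√(L² − r² sin²θ)].
With r = 0.0367 m, L = 0.1116 m, θ = 130.3°: √(L² − r² sin²θ) = 0.10803 m.
v = −0.0367·202.7·0.76267·[1 + 0.0367·-0.64679/0.10803] = -4.4267 m/s.
|v| = 4.4267 m/s = 4426.7 mm/s.

4430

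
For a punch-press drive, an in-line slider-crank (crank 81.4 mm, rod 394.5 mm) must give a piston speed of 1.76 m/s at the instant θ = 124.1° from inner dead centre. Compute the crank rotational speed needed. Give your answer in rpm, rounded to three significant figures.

283

For an in-line slider-crank, |v_piston| = rω|sinθ|·[1 + r cosθ/√(L² − r² sin²θ)].
With r = 0.0814 m, L = 0.3945 m, θ = 124.1°: the bracketed kinematic factor |dx/dθ| = 0.05949 m.
ω = v/|dx/dθ| = 1.76/0.05949 = 29.585 rad/s.
N = 60ω/(2π) = 282.51 rpm.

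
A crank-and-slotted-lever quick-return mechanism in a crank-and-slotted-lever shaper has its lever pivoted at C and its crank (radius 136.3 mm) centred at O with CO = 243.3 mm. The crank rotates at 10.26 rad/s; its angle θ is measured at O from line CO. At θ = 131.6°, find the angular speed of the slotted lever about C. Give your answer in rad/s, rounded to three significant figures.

1.05

ω = 10.26 rad/s
Crank pin A relative to C: A = (d + r cosθ, r sinθ); lever angle φ = atan2(r sinθ, d + r cosθ).
Differentiating tanφ: φ̇ = rω(d cosθ + r)/(d² + r² + 2dr cosθ).
d² + r² + 2dr cosθ = |CA|² = 0.0337386 m²;  d cosθ + r = -0.025233 m.
|ω_lever| = |0.1363·10.26·-0.025233| / 0.0337386 = 1.0459 rad/s.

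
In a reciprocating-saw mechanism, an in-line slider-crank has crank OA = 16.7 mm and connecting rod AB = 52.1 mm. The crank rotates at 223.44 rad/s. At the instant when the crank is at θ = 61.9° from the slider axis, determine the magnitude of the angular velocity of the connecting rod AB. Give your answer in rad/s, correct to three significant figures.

35.2

ω = 223.4 rad/s
The rod makes angle φ with the slider axis where L sinφ = r sinθ; differentiating, L cosφ·φ̇ = r ω cosθ.
L cosφ = √(L² − r² sin²θ) = 0.049974 m.
|ω_rod| = r ω |cosθ| / √(L² − r² sin²θ) = 0.0167·223.4·0.47101/0.049974 = 35.169 rad/s.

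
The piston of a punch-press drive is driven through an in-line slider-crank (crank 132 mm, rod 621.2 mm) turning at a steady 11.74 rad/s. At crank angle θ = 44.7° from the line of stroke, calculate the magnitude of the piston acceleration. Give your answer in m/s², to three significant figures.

ω = 11.74 rad/s
x(θ) = r cosθ + √(L² − r² sin²θ); with ω constant, a = ω²·d²x/dθ².
d²x/dθ² = −r cosθ − r²(cos2θ)/√u − r⁴ sin²2θ/(4u^{3/2}),  u = L² − r² sin²θ = 0.377269 m².
Substituting r = 0.132 m, L = 0.6212 m, θ = 44.7°: d²x/dθ² = -0.09445 m.
a = ω²·d²x/dθ² = (11.74)²·(-0.09445) = -13.018 m/s²;  |a| = 13.018 m/s².

13.0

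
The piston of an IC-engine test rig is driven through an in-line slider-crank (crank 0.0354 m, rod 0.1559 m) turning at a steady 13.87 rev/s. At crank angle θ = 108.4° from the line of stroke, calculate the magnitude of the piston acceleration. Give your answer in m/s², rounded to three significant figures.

ω = 2π·13.9 = 87.15 rad/s
x(θ) = r cosθ + √(L² − r² sin²θ); with ω constant, a = ω²·d²x/dθ².
d²x/dθ² = −r cosθ − r²(cos2θ)/√u − r⁴ sin²2θ/(4u^{3/2}),  u = L² − r² sin²θ = 0.0231765 m².
Substituting r = 0.0354 m, L = 0.1559 m, θ = 108.4°: d²x/dθ² = +0.017725 m.
a = ω²·d²x/dθ² = (87.15)²·(+0.017725) = +134.62 m/s²;  |a| = 134.62 m/s².

135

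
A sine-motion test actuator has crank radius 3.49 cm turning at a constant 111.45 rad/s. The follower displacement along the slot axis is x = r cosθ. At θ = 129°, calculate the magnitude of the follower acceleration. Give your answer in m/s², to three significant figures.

273

ω = 111.5 rad/s
x = r cosθ ⇒ ẍ = −rω² cosθ (ω constant).
|a| = rω²|cosθ| = 0.0349·(111.5)²·|cos 129°| = 272.81 m/s².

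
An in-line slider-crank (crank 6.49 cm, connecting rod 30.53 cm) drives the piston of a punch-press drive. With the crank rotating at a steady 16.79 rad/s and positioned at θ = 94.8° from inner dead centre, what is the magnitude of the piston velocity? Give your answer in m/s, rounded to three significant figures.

ω = 16.79 rad/s
For an in-line slider-crank, x = r cosθ + √(L² − r² sin²θ), so v = −rω sinθ·[1 + r cosθ/√(L² − r² sin²θ)].
With r = 0.0649 m, L = 0.3053 m, θ = 94.8°: √(L² − r² sin²θ) = 0.29837 m.
v = −0.0649·16.79·0.99649·[1 + 0.0649·-0.08368/0.29837] = -1.0661 m/s.
|v| = 1.0661 m/s.

1.07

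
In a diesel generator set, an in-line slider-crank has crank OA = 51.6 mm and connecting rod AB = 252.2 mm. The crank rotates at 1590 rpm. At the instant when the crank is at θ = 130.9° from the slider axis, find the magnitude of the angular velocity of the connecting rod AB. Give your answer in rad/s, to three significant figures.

22.6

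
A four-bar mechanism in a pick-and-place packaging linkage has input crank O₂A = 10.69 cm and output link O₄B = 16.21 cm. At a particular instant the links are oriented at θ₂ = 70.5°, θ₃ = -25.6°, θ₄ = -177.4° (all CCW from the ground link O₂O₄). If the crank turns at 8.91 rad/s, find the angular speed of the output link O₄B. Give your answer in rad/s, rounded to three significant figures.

ω₂ = 8.91 rad/s
Differentiating the loop-closure r₂e^{iθ₂}+r₃e^{iθ₃}=r₁+r₄e^{iθ₄} gives r₂ω₂e^{iθ₂}+r₃ω₃e^{iθ₃}=r₄ω₄e^{iθ₄}.
Eliminating the other unknown: ω₄ = r₂ω₂ sin(θ₂−θ₃) / [r₄ sin(θ₄−θ₃)].
Numerator sine = +0.99434; denominator sine = -0.47255.
Result = 0.1069·8.91·(+0.99434) / (0.1621·(-0.47255)) = -12.364 rad/s; magnitude 12.364 rad/s.

12.4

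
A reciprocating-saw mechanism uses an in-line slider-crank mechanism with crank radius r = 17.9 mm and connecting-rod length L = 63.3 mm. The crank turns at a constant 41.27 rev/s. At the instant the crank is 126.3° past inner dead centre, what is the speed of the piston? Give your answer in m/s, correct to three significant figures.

3.10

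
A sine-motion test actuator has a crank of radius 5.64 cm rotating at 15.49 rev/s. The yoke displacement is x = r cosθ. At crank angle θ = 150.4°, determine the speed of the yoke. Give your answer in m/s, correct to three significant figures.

2.71

ω = 97.33 rad/s (from 15.49 rev/s).
x = r cosθ ⇒ ẋ = −rω sinθ.
|v| = rω|sinθ| = 0.0564·97.33·|sin 150.4°| = 2.7114 m/s.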